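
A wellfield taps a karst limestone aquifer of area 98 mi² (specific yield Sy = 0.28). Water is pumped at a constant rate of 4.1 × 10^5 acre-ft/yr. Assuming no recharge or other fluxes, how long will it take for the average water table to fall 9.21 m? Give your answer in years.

A = 98 mi² = 2.538 × 10^8 m²
ΔV = Sy × A × Δh = 0.28 × 2.538 × 10^8 × 9.21 = 6.545 × 10^8 m³
Q = 4.1 × 10^5 acre-ft/yr = 1.386 × 10^6 m³/d
t = ΔV / Q = 6.545 × 10^8 m³ / 1.386 × 10^6 m³/d = 472.4 d
t = 472.4 d ≈ 1.294 years

t ≈ 1.29 years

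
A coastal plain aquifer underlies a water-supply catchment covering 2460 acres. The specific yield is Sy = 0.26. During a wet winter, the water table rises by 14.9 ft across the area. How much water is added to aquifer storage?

A = 2460 acres = 9.955 × 10^6 m²
Δh = 14.9 ft = 4.542 m
ΔV = Sy × A × Δh = 0.26 × 9.955 × 10^6 m² × 4.542 m = 1.176 × 10^7 m³

ΔV ≈ 1.18 × 10^7 m³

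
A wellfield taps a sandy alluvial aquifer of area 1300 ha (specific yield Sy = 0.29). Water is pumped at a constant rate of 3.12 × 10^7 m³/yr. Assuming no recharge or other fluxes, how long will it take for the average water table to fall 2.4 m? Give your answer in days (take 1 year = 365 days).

A = 1300 ha = 1.3 × 10^7 m²
ΔV = Sy × A × Δh = 0.29 × 1.3 × 10^7 × 2.4 = 9.048 × 10^6 m³
Q = 3.12 × 10^7 m³/yr = 85480 m³/d
t = ΔV / Q = 9.048 × 10^6 m³ / 85480 m³/d = 105.8 d

t ≈ 106 days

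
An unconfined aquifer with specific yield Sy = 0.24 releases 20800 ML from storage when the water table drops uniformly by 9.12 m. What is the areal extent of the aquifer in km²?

ΔV = 20800 ML = 2.08 × 10^7 m³
A = ΔV / (Sy × Δh) = 2.08 × 10^7 / (0.24 × 9.12) = 9.503 × 10^6 m²
A = 9.503 × 10^6 m² = 9.503 km²

A ≈ 9.5 km²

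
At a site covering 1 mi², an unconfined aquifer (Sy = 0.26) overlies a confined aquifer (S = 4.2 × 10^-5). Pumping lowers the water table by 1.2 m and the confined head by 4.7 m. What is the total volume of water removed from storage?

A = 1 mi² = 2.59 × 10^6 m²
Unconfined: ΔV_u = Sy × A × Δh_u = 0.26 × 2.59 × 10^6 × 1.2 = 8.081 × 10^5 m³
Confined: ΔV_c = S × A × Δh_c = 4.2 × 10^-5 × 2.59 × 10^6 × 4.7 = 511.3 m³
Total ΔV = 8.081 × 10^5 + 511.3 = 8.086 × 10^5 m³

ΔV ≈ 8.09 × 10^5 m³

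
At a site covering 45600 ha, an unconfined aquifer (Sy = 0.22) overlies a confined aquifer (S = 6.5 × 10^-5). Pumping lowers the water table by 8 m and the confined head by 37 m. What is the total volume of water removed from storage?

A = 45600 ha = 4.56 × 10^8 m²
Unconfined: ΔV_u = Sy × A × Δh_u = 0.22 × 4.56 × 10^8 × 8 = 8.026 × 10^8 m³
Confined: ΔV_c = S × A × Δh_c = 6.5 × 10^-5 × 4.56 × 10^8 × 37 = 1.097 × 10^6 m³
Total ΔV = 8.026 × 10^8 + 1.097 × 10^6 = 8.037 × 10^8 m³

ΔV ≈ 8.04 × 10^8 m³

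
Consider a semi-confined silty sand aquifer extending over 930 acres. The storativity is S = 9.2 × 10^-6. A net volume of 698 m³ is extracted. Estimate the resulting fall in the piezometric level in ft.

A = 930 acres = 3.764 × 10^6 m²
Δh = ΔV / (S × A) = 698 m³ / (9.2 × 10^-6 × 3.764 × 10^6 m²) = 20.16 m
Δh = 20.16 m = 66.14 ft

Δh ≈ 66.1 ft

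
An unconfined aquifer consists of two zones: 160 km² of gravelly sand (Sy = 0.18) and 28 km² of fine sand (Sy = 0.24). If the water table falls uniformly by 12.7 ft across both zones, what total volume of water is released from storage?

ΔV ≈ 1.37 × 10^8 m³

A₁ = 160 km² = 1.6 × 10^8 m²; A₂ = 28 km² = 2.8 × 10^7 m²
Δh = 12.7 ft = 3.871 m
ΔV₁ = 0.18 × 1.6 × 10^8 × 3.871 = 1.115 × 10^8 m³
ΔV₂ = 0.24 × 2.8 × 10^7 × 3.871 = 2.601 × 10^7 m³
ΔV = ΔV₁ + ΔV₂ = 1.375 × 10^8 m³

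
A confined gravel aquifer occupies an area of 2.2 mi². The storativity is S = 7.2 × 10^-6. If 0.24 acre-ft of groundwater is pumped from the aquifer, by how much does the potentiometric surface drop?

Δh ≈ 7.22 m

A = 2.2 mi² = 5.698 × 10^6 m²
ΔV = 0.24 acre-ft = 296 m³
Δh = ΔV / (S × A) = 296 m³ / (7.2 × 10^-6 × 5.698 × 10^6 m²) = 7.216 m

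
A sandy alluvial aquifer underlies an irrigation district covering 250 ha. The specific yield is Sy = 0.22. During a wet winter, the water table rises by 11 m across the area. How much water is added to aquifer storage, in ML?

ΔV ≈ 6050 ML

A = 250 ha = 2.5 × 10^6 m²
ΔV = Sy × A × Δh = 0.22 × 2.5 × 10^6 m² × 11 m = 6.05 × 10^6 m³
ΔV = 6.05 × 10^6 m³ = 6050 ML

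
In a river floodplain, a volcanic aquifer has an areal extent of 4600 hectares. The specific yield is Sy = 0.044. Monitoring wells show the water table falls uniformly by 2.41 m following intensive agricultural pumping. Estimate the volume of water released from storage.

A = 4600 hectares = 4.6 × 10^7 m²
ΔV = Sy × A × Δh = 0.044 × 4.6 × 10^7 m² × 2.41 m = 4.878 × 10^6 m³

ΔV ≈ 4.88 × 10^6 m³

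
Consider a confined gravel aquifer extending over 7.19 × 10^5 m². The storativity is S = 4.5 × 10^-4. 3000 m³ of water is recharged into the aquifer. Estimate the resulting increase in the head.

Δh ≈ 9.27 m

Δh = ΔV / (S × A) = 3000 m³ / (4.5 × 10^-4 × 7.19 × 10^5 m²) = 9.272 m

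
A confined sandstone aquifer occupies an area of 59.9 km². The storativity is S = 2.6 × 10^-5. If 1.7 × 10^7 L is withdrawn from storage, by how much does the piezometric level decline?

A = 59.9 km² = 5.99 × 10^7 m²
ΔV = 1.7 × 10^7 L = 17000 m³
Δh = ΔV / (S × A) = 17000 m³ / (2.6 × 10^-5 × 5.99 × 10^7 m²) = 10.92 m

Δh ≈ 10.9 m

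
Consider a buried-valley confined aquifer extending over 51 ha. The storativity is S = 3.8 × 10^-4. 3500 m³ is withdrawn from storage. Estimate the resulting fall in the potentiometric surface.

A = 51 ha = 5.1 × 10^5 m²
Δh = ΔV / (S × A) = 3500 m³ / (3.8 × 10^-4 × 5.1 × 10^5 m²) = 18.06 m

Δh ≈ 18.1 m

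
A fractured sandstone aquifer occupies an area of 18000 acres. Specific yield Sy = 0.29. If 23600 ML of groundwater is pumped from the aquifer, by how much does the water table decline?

Δh ≈ 1.12 m

A = 18000 acres = 7.284 × 10^7 m²
ΔV = 23600 ML = 2.36 × 10^7 m³
Δh = ΔV / (Sy × A) = 2.36 × 10^7 m³ / (0.29 × 7.284 × 10^7 m²) = 1.117 m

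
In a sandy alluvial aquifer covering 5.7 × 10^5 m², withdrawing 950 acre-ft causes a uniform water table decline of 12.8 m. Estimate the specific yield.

Sy ≈ 0.16

ΔV = 950 acre-ft = 1.172 × 10^6 m³
Sy = ΔV / (A × Δh) = 1.172 × 10^6 m³ / (5.7 × 10^5 m² × 12.8 m) = 0.1606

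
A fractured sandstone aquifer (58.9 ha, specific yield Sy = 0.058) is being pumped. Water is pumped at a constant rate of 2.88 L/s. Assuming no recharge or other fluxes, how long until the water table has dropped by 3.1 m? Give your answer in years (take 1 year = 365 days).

A = 58.9 ha = 5.89 × 10^5 m²
ΔV = Sy × A × Δh = 0.058 × 5.89 × 10^5 × 3.1 = 1.059 × 10^5 m³
Q = 2.88 L/s = 248.8 m³/d
t = ΔV / Q = 1.059 × 10^5 m³ / 248.8 m³/d = 425.6 d
t = 425.6 d ≈ 1.166 years

t ≈ 1.17 years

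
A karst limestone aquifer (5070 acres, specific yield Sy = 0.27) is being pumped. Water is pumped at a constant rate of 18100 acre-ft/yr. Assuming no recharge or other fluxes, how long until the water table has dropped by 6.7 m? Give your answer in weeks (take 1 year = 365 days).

t ≈ 86.7 weeks

A = 5070 acres = 2.052 × 10^7 m²
ΔV = Sy × A × Δh = 0.27 × 2.052 × 10^7 × 6.7 = 3.712 × 10^7 m³
Q = 18100 acre-ft/yr = 61170 m³/d
t = ΔV / Q = 3.712 × 10^7 m³ / 61170 m³/d = 606.8 d
t = 606.8 d ≈ 86.69 weeks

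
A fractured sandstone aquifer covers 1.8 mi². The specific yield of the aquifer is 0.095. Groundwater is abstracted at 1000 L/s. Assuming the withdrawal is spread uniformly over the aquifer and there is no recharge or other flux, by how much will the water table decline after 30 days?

A = 1.8 mi² = 4.662 × 10^6 m²
Q = 1000 L/s = 86400 m³/d
ΔV = Q × t = 86400 m³/d × 30 d = 2.592 × 10^6 m³
Δh = ΔV / (Sy × A) = 2.592 × 10^6 / (0.095 × 4.662 × 10^6) = 5.852 m

Δh ≈ 5.85 m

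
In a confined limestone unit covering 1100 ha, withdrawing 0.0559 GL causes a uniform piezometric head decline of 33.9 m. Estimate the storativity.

S ≈ 1.5 × 10^-4

A = 1100 ha = 1.1 × 10^7 m²
ΔV = 0.0559 GL = 55900 m³
S = ΔV / (A × Δh) = 55900 m³ / (1.1 × 10^7 m² × 33.9 m) = 1.499 × 10^-4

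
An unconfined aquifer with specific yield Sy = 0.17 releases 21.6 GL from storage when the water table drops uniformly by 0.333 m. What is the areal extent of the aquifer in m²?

A ≈ 3.82 × 10^8 m²

ΔV = 21.6 GL = 2.16 × 10^7 m³
A = ΔV / (Sy × Δh) = 2.16 × 10^7 / (0.17 × 0.333) = 3.816 × 10^8 m²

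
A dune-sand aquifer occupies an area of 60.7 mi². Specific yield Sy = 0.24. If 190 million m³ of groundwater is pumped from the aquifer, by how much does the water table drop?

A = 60.7 mi² = 1.572 × 10^8 m²
ΔV = 190 million m³ = 1.9 × 10^8 m³
Δh = ΔV / (Sy × A) = 1.9 × 10^8 m³ / (0.24 × 1.572 × 10^8 m²) = 5.036 m

Δh ≈ 5.04 m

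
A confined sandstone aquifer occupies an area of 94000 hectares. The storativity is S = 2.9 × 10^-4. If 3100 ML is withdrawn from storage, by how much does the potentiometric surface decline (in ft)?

Δh ≈ 37.3 ft

A = 94000 hectares = 9.4 × 10^8 m²
ΔV = 3100 ML = 3.1 × 10^6 m³
Δh = ΔV / (S × A) = 3.1 × 10^6 m³ / (2.9 × 10^-4 × 9.4 × 10^8 m²) = 11.37 m
Δh = 11.37 m = 37.31 ft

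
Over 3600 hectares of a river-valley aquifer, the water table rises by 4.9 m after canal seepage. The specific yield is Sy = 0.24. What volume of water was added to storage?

ΔV ≈ 4.23 × 10^7 m³

A = 3600 hectares = 3.6 × 10^7 m²
ΔV = Sy × A × Δh = 0.24 × 3.6 × 10^7 m² × 4.9 m = 4.234 × 10^7 m³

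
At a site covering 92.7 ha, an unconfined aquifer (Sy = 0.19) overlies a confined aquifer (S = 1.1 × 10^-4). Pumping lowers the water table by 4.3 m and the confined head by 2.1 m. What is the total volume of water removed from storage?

ΔV ≈ 7.58 × 10^5 m³

A = 92.7 ha = 9.27 × 10^5 m²
Unconfined: ΔV_u = Sy × A × Δh_u = 0.19 × 9.27 × 10^5 × 4.3 = 7.574 × 10^5 m³
Confined: ΔV_c = S × A × Δh_c = 1.1 × 10^-4 × 9.27 × 10^5 × 2.1 = 214.1 m³
Total ΔV = 7.574 × 10^5 + 214.1 = 7.576 × 10^5 m³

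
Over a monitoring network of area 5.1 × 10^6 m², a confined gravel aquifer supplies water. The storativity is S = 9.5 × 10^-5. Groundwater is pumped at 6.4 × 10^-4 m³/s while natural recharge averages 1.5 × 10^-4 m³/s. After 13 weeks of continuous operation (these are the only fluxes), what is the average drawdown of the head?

Δh ≈ 7.95 m

Net abstraction = 6.4 × 10^-4 − 1.5 × 10^-4 = 4.9 × 10^-4 m³/s
Q_net = 4.9 × 10^-4 m³/s = 42.34 m³/d
t = 13 weeks = 91 d
ΔV = Q × t = 42.34 m³/d × 91 d = 3853 m³
Δh = ΔV / (S × A) = 3853 / (9.5 × 10^-5 × 5.1 × 10^6) = 7.952 m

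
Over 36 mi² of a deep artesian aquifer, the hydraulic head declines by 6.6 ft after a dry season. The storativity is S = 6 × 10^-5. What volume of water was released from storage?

A = 36 mi² = 9.324 × 10^7 m²
Δh = 6.6 ft = 2.012 m
ΔV = S × A × Δh = 6 × 10^-5 × 9.324 × 10^7 m² × 2.012 m = 11250 m³

ΔV ≈ 11300 m³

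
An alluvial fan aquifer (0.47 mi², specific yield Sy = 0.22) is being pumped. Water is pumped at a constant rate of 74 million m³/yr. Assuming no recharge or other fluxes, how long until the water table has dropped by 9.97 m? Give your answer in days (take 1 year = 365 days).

A = 0.47 mi² = 1.217 × 10^6 m²
ΔV = Sy × A × Δh = 0.22 × 1.217 × 10^6 × 9.97 = 2.67 × 10^6 m³
Q = 74 million m³/yr = 2.027 × 10^5 m³/d
t = ΔV / Q = 2.67 × 10^6 m³ / 2.027 × 10^5 m³/d = 13.17 d

t ≈ 13.2 days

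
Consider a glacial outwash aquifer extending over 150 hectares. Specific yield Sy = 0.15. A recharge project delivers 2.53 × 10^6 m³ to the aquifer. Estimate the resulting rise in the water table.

A = 150 hectares = 1.5 × 10^6 m²
Δh = ΔV / (Sy × A) = 2.53 × 10^6 m³ / (0.15 × 1.5 × 10^6 m²) = 11.24 m

Δh ≈ 11.2 m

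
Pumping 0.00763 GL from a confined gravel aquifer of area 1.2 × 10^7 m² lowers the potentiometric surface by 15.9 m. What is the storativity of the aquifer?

S ≈ 4 × 10^-5

ΔV = 0.00763 GL = 7630 m³
S = ΔV / (A × Δh) = 7630 m³ / (1.2 × 10^7 m² × 15.9 m) = 3.999 × 10^-5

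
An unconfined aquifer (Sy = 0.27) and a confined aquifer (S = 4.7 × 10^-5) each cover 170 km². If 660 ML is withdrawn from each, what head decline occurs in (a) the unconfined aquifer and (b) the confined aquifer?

Δh_u ≈ 0.0144 m; Δh_c ≈ 82.6 m

A = 170 km² = 1.7 × 10^8 m²
ΔV = 660 ML = 6.6 × 10^5 m³
Unconfined: Δh_u = ΔV/(Sy·A) = 6.6 × 10^5/(0.27 × 1.7 × 10^8) = 0.01438 m
Confined: Δh_c = ΔV/(S·A) = 6.6 × 10^5/(4.7 × 10^-5 × 1.7 × 10^8) = 82.6 m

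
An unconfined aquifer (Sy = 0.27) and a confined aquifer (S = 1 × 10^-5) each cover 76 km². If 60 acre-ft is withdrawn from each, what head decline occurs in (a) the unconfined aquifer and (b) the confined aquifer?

Δh_u ≈ 0.00361 m; Δh_c ≈ 97.4 m

A = 76 km² = 7.6 × 10^7 m²
ΔV = 60 acre-ft = 74010 m³
Unconfined: Δh_u = ΔV/(Sy·A) = 74010/(0.27 × 7.6 × 10^7) = 0.003607 m
Confined: Δh_c = ΔV/(S·A) = 74010/(1 × 10^-5 × 7.6 × 10^7) = 97.38 m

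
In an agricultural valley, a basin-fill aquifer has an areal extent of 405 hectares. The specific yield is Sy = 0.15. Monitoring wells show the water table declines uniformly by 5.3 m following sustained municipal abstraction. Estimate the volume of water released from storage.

A = 405 hectares = 4.05 × 10^6 m²
ΔV = Sy × A × Δh = 0.15 × 4.05 × 10^6 m² × 5.3 m = 3.22 × 10^6 m³

ΔV ≈ 3.22 × 10^6 m³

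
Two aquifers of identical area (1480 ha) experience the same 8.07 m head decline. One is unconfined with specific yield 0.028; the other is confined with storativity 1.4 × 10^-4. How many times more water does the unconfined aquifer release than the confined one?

ΔV_u / ΔV_c ≈ 200

A = 1480 ha = 1.48 × 10^7 m²
Unconfined: ΔV_u = Sy × A × Δh = 0.028 × 1.48 × 10^7 × 8.07 = 3.344 × 10^6 m³
Confined: ΔV_c = S × A × Δh = 1.4 × 10^-4 × 1.48 × 10^7 × 8.07 = 16720 m³
Ratio = ΔV_u / ΔV_c = Sy / S = 0.028 / 1.4 × 10^-4 = 200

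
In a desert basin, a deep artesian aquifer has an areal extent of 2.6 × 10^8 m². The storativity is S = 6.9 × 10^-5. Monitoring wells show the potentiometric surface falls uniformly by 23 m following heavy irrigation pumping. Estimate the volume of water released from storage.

ΔV = S × A × Δh = 6.9 × 10^-5 × 2.6 × 10^8 m² × 23 m = 4.126 × 10^5 m³

ΔV ≈ 4.13 × 10^5 m³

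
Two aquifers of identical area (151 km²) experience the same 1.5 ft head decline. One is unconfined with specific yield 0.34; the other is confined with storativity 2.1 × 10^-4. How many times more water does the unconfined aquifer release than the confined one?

A = 151 km² = 1.51 × 10^8 m²
Δh = 1.5 ft = 0.4572 m
Unconfined: ΔV_u = Sy × A × Δh = 0.34 × 1.51 × 10^8 × 0.4572 = 2.347 × 10^7 m³
Confined: ΔV_c = S × A × Δh = 2.1 × 10^-4 × 1.51 × 10^8 × 0.4572 = 14500 m³
Ratio = ΔV_u / ΔV_c = Sy / S = 0.34 / 2.1 × 10^-4 = 1619

ΔV_u / ΔV_c ≈ 1620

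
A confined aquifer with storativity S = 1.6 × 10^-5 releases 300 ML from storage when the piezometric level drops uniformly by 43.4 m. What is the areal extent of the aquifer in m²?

A ≈ 4.32 × 10^8 m²

ΔV = 300 ML = 3 × 10^5 m³
A = ΔV / (S × Δh) = 3 × 10^5 / (1.6 × 10^-5 × 43.4) = 4.32 × 10^8 m²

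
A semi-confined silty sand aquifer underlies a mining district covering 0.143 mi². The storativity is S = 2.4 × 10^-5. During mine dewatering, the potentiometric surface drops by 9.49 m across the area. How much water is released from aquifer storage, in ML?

ΔV ≈ 0.0844 ML

A = 0.143 mi² = 3.704 × 10^5 m²
ΔV = S × A × Δh = 2.4 × 10^-5 × 3.704 × 10^5 m² × 9.49 m = 84.36 m³
ΔV = 84.36 m³ = 0.08436 ML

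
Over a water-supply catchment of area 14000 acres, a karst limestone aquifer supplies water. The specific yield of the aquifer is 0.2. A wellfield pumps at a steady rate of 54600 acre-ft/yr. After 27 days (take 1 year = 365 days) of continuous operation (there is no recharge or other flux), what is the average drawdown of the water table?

Δh ≈ 0.44 m

A = 14000 acres = 5.666 × 10^7 m²
Q = 54600 acre-ft/yr = 1.845 × 10^5 m³/d
ΔV = Q × t = 1.845 × 10^5 m³/d × 27 d = 4.982 × 10^6 m³
Δh = ΔV / (Sy × A) = 4.982 × 10^6 / (0.2 × 5.666 × 10^7) = 0.4397 m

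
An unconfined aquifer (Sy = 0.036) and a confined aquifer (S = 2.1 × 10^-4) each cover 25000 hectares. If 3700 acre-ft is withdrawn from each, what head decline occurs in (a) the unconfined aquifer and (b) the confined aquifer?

Δh_u ≈ 0.507 m; Δh_c ≈ 86.9 m

A = 25000 hectares = 2.5 × 10^8 m²
ΔV = 3700 acre-ft = 4.564 × 10^6 m³
Unconfined: Δh_u = ΔV/(Sy·A) = 4.564 × 10^6/(0.036 × 2.5 × 10^8) = 0.5071 m
Confined: Δh_c = ΔV/(S·A) = 4.564 × 10^6/(2.1 × 10^-4 × 2.5 × 10^8) = 86.93 m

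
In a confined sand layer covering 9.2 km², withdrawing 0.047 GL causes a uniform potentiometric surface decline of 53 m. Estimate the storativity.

A = 9.2 km² = 9.2 × 10^6 m²
ΔV = 0.047 GL = 47000 m³
S = ΔV / (A × Δh) = 47000 m³ / (9.2 × 10^6 m² × 53 m) = 9.639 × 10^-5

S ≈ 9.6 × 10^-5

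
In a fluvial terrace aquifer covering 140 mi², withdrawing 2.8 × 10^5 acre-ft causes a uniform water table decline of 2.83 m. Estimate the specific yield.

A = 140 mi² = 3.626 × 10^8 m²
ΔV = 2.8 × 10^5 acre-ft = 3.454 × 10^8 m³
Sy = ΔV / (A × Δh) = 3.454 × 10^8 m³ / (3.626 × 10^8 m² × 2.83 m) = 0.3366

Sy ≈ 0.34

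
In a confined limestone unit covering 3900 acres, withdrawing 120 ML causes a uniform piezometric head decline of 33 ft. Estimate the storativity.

S ≈ 7.6 × 10^-4

A = 3900 acres = 1.578 × 10^7 m²
Δh = 33 ft = 10.06 m
ΔV = 120 ML = 1.2 × 10^5 m³
S = ΔV / (A × Δh) = 1.2 × 10^5 m³ / (1.578 × 10^7 m² × 10.06 m) = 7.559 × 10^-4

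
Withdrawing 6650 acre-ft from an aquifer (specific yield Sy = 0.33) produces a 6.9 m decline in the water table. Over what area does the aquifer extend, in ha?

ΔV = 6650 acre-ft = 8.203 × 10^6 m³
A = ΔV / (Sy × Δh) = 8.203 × 10^6 / (0.33 × 6.9) = 3.602 × 10^6 m²
A = 3.602 × 10^6 m² = 360.2 ha

A ≈ 360 ha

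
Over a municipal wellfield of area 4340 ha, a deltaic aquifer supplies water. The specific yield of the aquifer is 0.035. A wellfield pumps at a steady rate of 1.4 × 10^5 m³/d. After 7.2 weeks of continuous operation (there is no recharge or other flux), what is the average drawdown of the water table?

A = 4340 ha = 4.34 × 10^7 m²
t = 7.2 weeks = 50.4 d
ΔV = Q × t = 1.4 × 10^5 m³/d × 50.4 d = 7.056 × 10^6 m³
Δh = ΔV / (Sy × A) = 7.056 × 10^6 / (0.035 × 4.34 × 10^7) = 4.645 m

Δh ≈ 4.65 m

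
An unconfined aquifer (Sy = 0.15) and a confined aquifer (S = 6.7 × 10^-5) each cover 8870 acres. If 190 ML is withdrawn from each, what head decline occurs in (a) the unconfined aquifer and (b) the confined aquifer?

A = 8870 acres = 3.59 × 10^7 m²
ΔV = 190 ML = 1.9 × 10^5 m³
Unconfined: Δh_u = ΔV/(Sy·A) = 1.9 × 10^5/(0.15 × 3.59 × 10^7) = 0.03529 m
Confined: Δh_c = ΔV/(S·A) = 1.9 × 10^5/(6.7 × 10^-5 × 3.59 × 10^7) = 79 m

Δh_u ≈ 0.0353 m; Δh_c ≈ 79 m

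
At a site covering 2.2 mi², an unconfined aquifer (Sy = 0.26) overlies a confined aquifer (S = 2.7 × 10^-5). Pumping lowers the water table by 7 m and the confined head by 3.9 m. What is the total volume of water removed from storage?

ΔV ≈ 1.04 × 10^7 m³

A = 2.2 mi² = 5.698 × 10^6 m²
Unconfined: ΔV_u = Sy × A × Δh_u = 0.26 × 5.698 × 10^6 × 7 = 1.037 × 10^7 m³
Confined: ΔV_c = S × A × Δh_c = 2.7 × 10^-5 × 5.698 × 10^6 × 3.9 = 600 m³
Total ΔV = 1.037 × 10^7 + 600 = 1.037 × 10^7 m³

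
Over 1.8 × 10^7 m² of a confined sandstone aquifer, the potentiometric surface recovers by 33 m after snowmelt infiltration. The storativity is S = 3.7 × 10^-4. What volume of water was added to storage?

ΔV = S × A × Δh = 3.7 × 10^-4 × 1.8 × 10^7 m² × 33 m = 2.198 × 10^5 m³

ΔV ≈ 2.2 × 10^5 m³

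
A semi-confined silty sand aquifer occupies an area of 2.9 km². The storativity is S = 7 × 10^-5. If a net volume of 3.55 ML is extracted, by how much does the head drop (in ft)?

Δh ≈ 57.4 ft

A = 2.9 km² = 2.9 × 10^6 m²
ΔV = 3.55 ML = 3550 m³
Δh = ΔV / (S × A) = 3550 m³ / (7 × 10^-5 × 2.9 × 10^6 m²) = 17.49 m
Δh = 17.49 m = 57.37 ft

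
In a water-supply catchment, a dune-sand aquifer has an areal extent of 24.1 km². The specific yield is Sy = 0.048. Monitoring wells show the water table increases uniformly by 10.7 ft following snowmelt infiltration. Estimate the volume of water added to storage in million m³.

ΔV ≈ 3.77 million m³

A = 24.1 km² = 2.41 × 10^7 m²
Δh = 10.7 ft = 3.261 m
ΔV = Sy × A × Δh = 0.048 × 2.41 × 10^7 m² × 3.261 m = 3.773 × 10^6 m³
ΔV = 3.773 × 10^6 m³ = 3.773 million m³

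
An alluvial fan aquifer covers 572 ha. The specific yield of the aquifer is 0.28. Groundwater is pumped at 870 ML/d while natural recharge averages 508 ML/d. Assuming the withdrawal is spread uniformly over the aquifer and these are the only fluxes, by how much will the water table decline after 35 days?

Δh ≈ 7.91 m

A = 572 ha = 5.72 × 10^6 m²
Net abstraction = 870 − 508 = 362 ML/d
Q_net = 362 ML/d = 3.62 × 10^5 m³/d
ΔV = Q × t = 3.62 × 10^5 m³/d × 35 d = 1.267 × 10^7 m³
Δh = ΔV / (Sy × A) = 1.267 × 10^7 / (0.28 × 5.72 × 10^6) = 7.911 m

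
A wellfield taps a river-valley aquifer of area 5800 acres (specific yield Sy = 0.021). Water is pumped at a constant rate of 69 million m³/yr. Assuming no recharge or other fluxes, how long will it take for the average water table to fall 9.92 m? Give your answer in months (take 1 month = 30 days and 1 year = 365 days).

A = 5800 acres = 2.347 × 10^7 m²
ΔV = Sy × A × Δh = 0.021 × 2.347 × 10^7 × 9.92 = 4.89 × 10^6 m³
Q = 69 million m³/yr = 1.89 × 10^5 m³/d
t = ΔV / Q = 4.89 × 10^6 m³ / 1.89 × 10^5 m³/d = 25.87 d
t = 25.87 d ≈ 0.8622 months

t ≈ 0.862 months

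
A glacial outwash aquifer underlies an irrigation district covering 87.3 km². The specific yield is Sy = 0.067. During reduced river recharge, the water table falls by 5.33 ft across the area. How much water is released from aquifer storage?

A = 87.3 km² = 8.73 × 10^7 m²
Δh = 5.33 ft = 1.625 m
ΔV = Sy × A × Δh = 0.067 × 8.73 × 10^7 m² × 1.625 m = 9.502 × 10^6 m³

ΔV ≈ 9.5 × 10^6 m³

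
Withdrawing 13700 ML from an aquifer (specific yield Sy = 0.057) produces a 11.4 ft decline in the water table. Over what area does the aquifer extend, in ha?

A ≈ 6920 ha

Δh = 11.4 ft = 3.475 m
ΔV = 13700 ML = 1.37 × 10^7 m³
A = ΔV / (Sy × Δh) = 1.37 × 10^7 / (0.057 × 3.475) = 6.917 × 10^7 m²
A = 6.917 × 10^7 m² = 6917 ha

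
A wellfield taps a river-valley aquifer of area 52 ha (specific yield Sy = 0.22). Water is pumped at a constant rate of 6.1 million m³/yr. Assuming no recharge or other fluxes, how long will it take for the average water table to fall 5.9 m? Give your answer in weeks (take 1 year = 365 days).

t ≈ 5.77 weeks

A = 52 ha = 5.2 × 10^5 m²
ΔV = Sy × A × Δh = 0.22 × 5.2 × 10^5 × 5.9 = 6.75 × 10^5 m³
Q = 6.1 million m³/yr = 16710 m³/d
t = ΔV / Q = 6.75 × 10^5 m³ / 16710 m³/d = 40.39 d
t = 40.39 d ≈ 5.77 weeks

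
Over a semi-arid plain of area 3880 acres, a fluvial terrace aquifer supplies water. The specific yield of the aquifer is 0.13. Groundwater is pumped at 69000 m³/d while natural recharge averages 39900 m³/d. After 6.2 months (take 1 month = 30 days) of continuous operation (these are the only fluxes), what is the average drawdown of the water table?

Δh ≈ 2.65 m

A = 3880 acres = 1.57 × 10^7 m²
Net abstraction = 69000 − 39900 = 29100 m³/d
t = 6.2 months = 186 d
ΔV = Q × t = 29100 m³/d × 186 d = 5.413 × 10^6 m³
Δh = ΔV / (Sy × A) = 5.413 × 10^6 / (0.13 × 1.57 × 10^7) = 2.652 m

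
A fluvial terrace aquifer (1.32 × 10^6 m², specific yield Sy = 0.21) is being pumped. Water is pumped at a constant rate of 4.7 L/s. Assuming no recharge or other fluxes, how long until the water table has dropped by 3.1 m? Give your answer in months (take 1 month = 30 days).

t ≈ 70.5 months

ΔV = Sy × A × Δh = 0.21 × 1.32 × 10^6 × 3.1 = 8.593 × 10^5 m³
Q = 4.7 L/s = 406.1 m³/d
t = ΔV / Q = 8.593 × 10^5 m³ / 406.1 m³/d = 2116 d
t = 2116 d ≈ 70.54 months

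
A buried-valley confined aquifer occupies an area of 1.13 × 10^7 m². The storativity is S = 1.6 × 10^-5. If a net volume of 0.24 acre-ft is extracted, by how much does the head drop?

Δh ≈ 1.64 m

ΔV = 0.24 acre-ft = 296 m³
Δh = ΔV / (S × A) = 296 m³ / (1.6 × 10^-5 × 1.13 × 10^7 m²) = 1.637 m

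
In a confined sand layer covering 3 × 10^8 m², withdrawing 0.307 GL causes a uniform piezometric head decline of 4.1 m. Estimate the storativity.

S ≈ 2.5 × 10^-4

ΔV = 0.307 GL = 3.07 × 10^5 m³
S = ΔV / (A × Δh) = 3.07 × 10^5 m³ / (3 × 10^8 m² × 4.1 m) = 2.496 × 10^-4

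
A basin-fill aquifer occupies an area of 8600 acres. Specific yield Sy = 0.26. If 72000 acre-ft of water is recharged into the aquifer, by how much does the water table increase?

A = 8600 acres = 3.48 × 10^7 m²
ΔV = 72000 acre-ft = 8.881 × 10^7 m³
Δh = ΔV / (Sy × A) = 8.881 × 10^7 m³ / (0.26 × 3.48 × 10^7 m²) = 9.815 m

Δh ≈ 9.81 m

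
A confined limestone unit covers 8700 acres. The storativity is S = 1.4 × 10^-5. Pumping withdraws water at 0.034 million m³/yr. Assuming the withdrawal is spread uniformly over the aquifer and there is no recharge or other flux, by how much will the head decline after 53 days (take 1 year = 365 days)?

Δh ≈ 10 m

A = 8700 acres = 3.521 × 10^7 m²
Q = 0.034 million m³/yr = 93.15 m³/d
ΔV = Q × t = 93.15 m³/d × 53 d = 4937 m³
Δh = ΔV / (S × A) = 4937 / (1.4 × 10^-5 × 3.521 × 10^7) = 10.02 m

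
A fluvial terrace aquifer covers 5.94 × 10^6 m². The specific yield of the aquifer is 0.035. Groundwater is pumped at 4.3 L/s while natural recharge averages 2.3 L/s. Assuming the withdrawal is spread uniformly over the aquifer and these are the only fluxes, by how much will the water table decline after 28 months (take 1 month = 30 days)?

Net abstraction = 4.3 − 2.3 = 2 L/s
Q_net = 2 L/s = 172.8 m³/d
t = 28 months = 840 d
ΔV = Q × t = 172.8 m³/d × 840 d = 1.452 × 10^5 m³
Δh = ΔV / (Sy × A) = 1.452 × 10^5 / (0.035 × 5.94 × 10^6) = 0.6982 m

Δh ≈ 0.698 m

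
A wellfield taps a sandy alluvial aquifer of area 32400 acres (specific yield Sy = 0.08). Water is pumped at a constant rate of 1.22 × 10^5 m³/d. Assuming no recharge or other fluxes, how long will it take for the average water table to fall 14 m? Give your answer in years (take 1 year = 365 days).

t ≈ 3.3 years

A = 32400 acres = 1.311 × 10^8 m²
ΔV = Sy × A × Δh = 0.08 × 1.311 × 10^8 × 14 = 1.469 × 10^8 m³
t = ΔV / Q = 1.469 × 10^8 m³ / 1.22 × 10^5 m³/d = 1204 d
t = 1204 d ≈ 3.298 years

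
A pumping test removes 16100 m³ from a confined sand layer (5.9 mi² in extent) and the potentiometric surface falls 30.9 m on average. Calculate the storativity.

A = 5.9 mi² = 1.528 × 10^7 m²
S = ΔV / (A × Δh) = 16100 m³ / (1.528 × 10^7 m² × 30.9 m) = 3.41 × 10^-5

S ≈ 3.4 × 10^-5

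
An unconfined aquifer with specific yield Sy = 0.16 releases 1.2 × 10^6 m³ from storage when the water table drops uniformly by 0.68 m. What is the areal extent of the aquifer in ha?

A ≈ 1100 ha

A = ΔV / (Sy × Δh) = 1.2 × 10^6 / (0.16 × 0.68) = 1.103 × 10^7 m²
A = 1.103 × 10^7 m² = 1103 ha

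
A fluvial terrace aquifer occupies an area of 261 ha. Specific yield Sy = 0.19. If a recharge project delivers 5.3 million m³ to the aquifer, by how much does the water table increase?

Δh ≈ 10.7 m

A = 261 ha = 2.61 × 10^6 m²
ΔV = 5.3 million m³ = 5.3 × 10^6 m³
Δh = ΔV / (Sy × A) = 5.3 × 10^6 m³ / (0.19 × 2.61 × 10^6 m²) = 10.69 m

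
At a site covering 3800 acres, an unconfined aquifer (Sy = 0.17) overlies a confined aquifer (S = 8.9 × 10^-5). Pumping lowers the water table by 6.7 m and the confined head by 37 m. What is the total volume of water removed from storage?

A = 3800 acres = 1.538 × 10^7 m²
Unconfined: ΔV_u = Sy × A × Δh_u = 0.17 × 1.538 × 10^7 × 6.7 = 1.752 × 10^7 m³
Confined: ΔV_c = S × A × Δh_c = 8.9 × 10^-5 × 1.538 × 10^7 × 37 = 50640 m³
Total ΔV = 1.752 × 10^7 + 50640 = 1.757 × 10^7 m³

ΔV ≈ 1.76 × 10^7 m³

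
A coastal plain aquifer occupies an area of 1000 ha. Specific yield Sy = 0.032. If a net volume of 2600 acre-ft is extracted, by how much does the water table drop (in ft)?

A = 1000 ha = 1 × 10^7 m²
ΔV = 2600 acre-ft = 3.207 × 10^6 m³
Δh = ΔV / (Sy × A) = 3.207 × 10^6 m³ / (0.032 × 1 × 10^7 m²) = 10.02 m
Δh = 10.02 m = 32.88 ft

Δh ≈ 32.9 ft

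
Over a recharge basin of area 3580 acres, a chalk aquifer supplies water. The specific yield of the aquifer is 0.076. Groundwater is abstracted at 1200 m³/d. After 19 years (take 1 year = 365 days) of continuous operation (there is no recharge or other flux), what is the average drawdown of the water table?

A = 3580 acres = 1.449 × 10^7 m²
t = 19 years = 6935 d
ΔV = Q × t = 1200 m³/d × 6935 d = 8.322 × 10^6 m³
Δh = ΔV / (Sy × A) = 8.322 × 10^6 / (0.076 × 1.449 × 10^7) = 7.558 m

Δh ≈ 7.56 m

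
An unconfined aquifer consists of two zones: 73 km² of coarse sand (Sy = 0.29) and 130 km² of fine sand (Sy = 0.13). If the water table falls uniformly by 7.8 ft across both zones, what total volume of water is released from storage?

ΔV ≈ 9.05 × 10^7 m³

A₁ = 73 km² = 7.3 × 10^7 m²; A₂ = 130 km² = 1.3 × 10^8 m²
Δh = 7.8 ft = 2.377 m
ΔV₁ = 0.29 × 7.3 × 10^7 × 2.377 = 5.033 × 10^7 m³
ΔV₂ = 0.13 × 1.3 × 10^8 × 2.377 = 4.018 × 10^7 m³
ΔV = ΔV₁ + ΔV₂ = 9.051 × 10^7 m³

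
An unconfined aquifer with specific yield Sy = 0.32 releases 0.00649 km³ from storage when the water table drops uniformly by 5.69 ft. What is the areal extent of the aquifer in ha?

Δh = 5.69 ft = 1.734 m
ΔV = 0.00649 km³ = 6.49 × 10^6 m³
A = ΔV / (Sy × Δh) = 6.49 × 10^6 / (0.32 × 1.734) = 1.169 × 10^7 m²
A = 1.169 × 10^7 m² = 1169 ha

A ≈ 1170 ha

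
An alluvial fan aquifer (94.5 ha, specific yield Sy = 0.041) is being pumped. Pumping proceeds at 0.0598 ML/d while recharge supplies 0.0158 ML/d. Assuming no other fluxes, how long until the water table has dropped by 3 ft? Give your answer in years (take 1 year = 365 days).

t ≈ 2.21 years

A = 94.5 ha = 9.45 × 10^5 m²
Δh = 3 ft = 0.9144 m
ΔV = Sy × A × Δh = 0.041 × 9.45 × 10^5 × 0.9144 = 35430 m³
Net withdrawal = 0.0598 − 0.0158 = 0.044 ML/d = 44 m³/d
t = ΔV / Q = 35430 m³ / 44 m³/d = 805.2 d
t = 805.2 d ≈ 2.206 years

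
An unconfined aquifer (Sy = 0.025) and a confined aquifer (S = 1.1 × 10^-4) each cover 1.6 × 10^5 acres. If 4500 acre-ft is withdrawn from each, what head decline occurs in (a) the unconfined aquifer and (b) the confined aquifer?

A = 1.6 × 10^5 acres = 6.475 × 10^8 m²
ΔV = 4500 acre-ft = 5.551 × 10^6 m³
Unconfined: Δh_u = ΔV/(Sy·A) = 5.551 × 10^6/(0.025 × 6.475 × 10^8) = 0.3429 m
Confined: Δh_c = ΔV/(S·A) = 5.551 × 10^6/(1.1 × 10^-4 × 6.475 × 10^8) = 77.93 m

Δh_u ≈ 0.343 m; Δh_c ≈ 77.9 m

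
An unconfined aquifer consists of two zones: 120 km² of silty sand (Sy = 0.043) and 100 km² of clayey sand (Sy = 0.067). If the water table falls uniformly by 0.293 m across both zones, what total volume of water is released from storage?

A₁ = 120 km² = 1.2 × 10^8 m²; A₂ = 100 km² = 1 × 10^8 m²
ΔV₁ = 0.043 × 1.2 × 10^8 × 0.293 = 1.512 × 10^6 m³
ΔV₂ = 0.067 × 1 × 10^8 × 0.293 = 1.963 × 10^6 m³
ΔV = ΔV₁ + ΔV₂ = 3.475 × 10^6 m³

ΔV ≈ 3.47 × 10^6 m³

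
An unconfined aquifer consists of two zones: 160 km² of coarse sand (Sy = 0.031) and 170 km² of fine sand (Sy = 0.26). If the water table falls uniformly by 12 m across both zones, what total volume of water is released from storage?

A₁ = 160 km² = 1.6 × 10^8 m²; A₂ = 170 km² = 1.7 × 10^8 m²
ΔV₁ = 0.031 × 1.6 × 10^8 × 12 = 5.952 × 10^7 m³
ΔV₂ = 0.26 × 1.7 × 10^8 × 12 = 5.304 × 10^8 m³
ΔV = ΔV₁ + ΔV₂ = 5.899 × 10^8 m³

ΔV ≈ 5.9 × 10^8 m³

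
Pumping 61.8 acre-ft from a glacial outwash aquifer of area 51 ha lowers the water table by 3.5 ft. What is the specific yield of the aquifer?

Sy ≈ 0.14

A = 51 ha = 5.1 × 10^5 m²
Δh = 3.5 ft = 1.067 m
ΔV = 61.8 acre-ft = 76230 m³
Sy = ΔV / (A × Δh) = 76230 m³ / (5.1 × 10^5 m² × 1.067 m) = 0.1401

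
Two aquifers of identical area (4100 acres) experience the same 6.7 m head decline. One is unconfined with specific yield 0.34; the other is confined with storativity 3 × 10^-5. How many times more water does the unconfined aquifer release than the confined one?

ΔV_u / ΔV_c ≈ 11300

A = 4100 acres = 1.659 × 10^7 m²
Unconfined: ΔV_u = Sy × A × Δh = 0.34 × 1.659 × 10^7 × 6.7 = 3.78 × 10^7 m³
Confined: ΔV_c = S × A × Δh = 3 × 10^-5 × 1.659 × 10^7 × 6.7 = 3335 m³
Ratio = ΔV_u / ΔV_c = Sy / S = 0.34 / 3 × 10^-5 = 11330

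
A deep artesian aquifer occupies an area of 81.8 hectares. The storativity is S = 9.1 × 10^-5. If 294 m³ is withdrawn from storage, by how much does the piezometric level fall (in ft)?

A = 81.8 hectares = 8.18 × 10^5 m²
Δh = ΔV / (S × A) = 294 m³ / (9.1 × 10^-5 × 8.18 × 10^5 m²) = 3.95 m
Δh = 3.95 m = 12.96 ft

Δh ≈ 13 ft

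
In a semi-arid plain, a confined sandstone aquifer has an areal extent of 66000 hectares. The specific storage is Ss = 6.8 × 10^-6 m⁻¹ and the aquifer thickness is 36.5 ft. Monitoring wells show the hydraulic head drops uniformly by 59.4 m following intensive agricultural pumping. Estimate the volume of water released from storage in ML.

ΔV ≈ 2970 ML

b = 36.5 ft = 11.13 m
S = Ss × b = 6.8 × 10^-6 m⁻¹ × 11.13 m = 7.565 × 10^-5
A = 66000 hectares = 6.6 × 10^8 m²
ΔV = S × A × Δh = 7.565 × 10^-5 × 6.6 × 10^8 m² × 59.4 m = 2.966 × 10^6 m³
ΔV = 2.966 × 10^6 m³ = 2966 ML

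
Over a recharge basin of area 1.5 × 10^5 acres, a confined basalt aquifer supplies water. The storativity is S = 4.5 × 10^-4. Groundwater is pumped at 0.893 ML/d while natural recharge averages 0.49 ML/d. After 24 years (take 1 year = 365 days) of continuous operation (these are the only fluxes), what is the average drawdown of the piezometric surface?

A = 1.5 × 10^5 acres = 6.07 × 10^8 m²
Net abstraction = 0.893 − 0.49 = 0.403 ML/d
Q_net = 0.403 ML/d = 403 m³/d
t = 24 years = 8760 d
ΔV = Q × t = 403 m³/d × 8760 d = 3.53 × 10^6 m³
Δh = ΔV / (S × A) = 3.53 × 10^6 / (4.5 × 10^-4 × 6.07 × 10^8) = 12.92 m

Δh ≈ 12.9 m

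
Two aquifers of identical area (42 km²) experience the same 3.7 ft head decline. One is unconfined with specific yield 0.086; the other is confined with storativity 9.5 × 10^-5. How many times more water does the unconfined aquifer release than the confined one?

A = 42 km² = 4.2 × 10^7 m²
Δh = 3.7 ft = 1.128 m
Unconfined: ΔV_u = Sy × A × Δh = 0.086 × 4.2 × 10^7 × 1.128 = 4.073 × 10^6 m³
Confined: ΔV_c = S × A × Δh = 9.5 × 10^-5 × 4.2 × 10^7 × 1.128 = 4500 m³
Ratio = ΔV_u / ΔV_c = Sy / S = 0.086 / 9.5 × 10^-5 = 905.3

ΔV_u / ΔV_c ≈ 905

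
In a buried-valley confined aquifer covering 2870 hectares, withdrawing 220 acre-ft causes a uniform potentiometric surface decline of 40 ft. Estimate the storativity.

S ≈ 7.8 × 10^-4

A = 2870 hectares = 2.87 × 10^7 m²
Δh = 40 ft = 12.19 m
ΔV = 220 acre-ft = 2.714 × 10^5 m³
S = ΔV / (A × Δh) = 2.714 × 10^5 m³ / (2.87 × 10^7 m² × 12.19 m) = 7.755 × 10^-4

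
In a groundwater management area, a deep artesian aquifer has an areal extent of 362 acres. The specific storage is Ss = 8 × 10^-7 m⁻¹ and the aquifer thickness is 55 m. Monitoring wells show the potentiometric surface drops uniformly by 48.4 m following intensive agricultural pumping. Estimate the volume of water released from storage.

ΔV ≈ 3120 m³

S = Ss × b = 8 × 10^-7 m⁻¹ × 55 m = 4.4 × 10^-5
A = 362 acres = 1.465 × 10^6 m²
ΔV = S × A × Δh = 4.4 × 10^-5 × 1.465 × 10^6 m² × 48.4 m = 3120 m³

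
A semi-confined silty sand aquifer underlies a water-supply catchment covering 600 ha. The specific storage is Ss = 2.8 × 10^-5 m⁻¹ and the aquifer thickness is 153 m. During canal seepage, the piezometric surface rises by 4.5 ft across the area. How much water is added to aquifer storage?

S = Ss × b = 2.8 × 10^-5 m⁻¹ × 153 m = 4.284 × 10^-3
A = 600 ha = 6 × 10^6 m²
Δh = 4.5 ft = 1.372 m
ΔV = S × A × Δh = 0.004284 × 6 × 10^6 m² × 1.372 m = 35260 m³

ΔV ≈ 35300 m³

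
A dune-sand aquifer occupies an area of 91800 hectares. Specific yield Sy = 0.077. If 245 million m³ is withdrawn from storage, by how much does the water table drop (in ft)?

Δh ≈ 11.4 ft

A = 91800 hectares = 9.18 × 10^8 m²
ΔV = 245 million m³ = 2.45 × 10^8 m³
Δh = ΔV / (Sy × A) = 2.45 × 10^8 m³ / (0.077 × 9.18 × 10^8 m²) = 3.466 m
Δh = 3.466 m = 11.37 ft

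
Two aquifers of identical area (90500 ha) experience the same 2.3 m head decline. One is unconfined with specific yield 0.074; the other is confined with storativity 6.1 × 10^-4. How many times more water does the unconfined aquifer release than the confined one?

ΔV_u / ΔV_c ≈ 121

A = 90500 ha = 9.05 × 10^8 m²
Unconfined: ΔV_u = Sy × A × Δh = 0.074 × 9.05 × 10^8 × 2.3 = 1.54 × 10^8 m³
Confined: ΔV_c = S × A × Δh = 6.1 × 10^-4 × 9.05 × 10^8 × 2.3 = 1.27 × 10^6 m³
Ratio = ΔV_u / ΔV_c = Sy / S = 0.074 / 6.1 × 10^-4 = 121.3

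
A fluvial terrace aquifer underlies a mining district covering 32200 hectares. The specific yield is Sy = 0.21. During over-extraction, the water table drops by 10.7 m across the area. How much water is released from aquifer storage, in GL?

ΔV ≈ 724 GL

A = 32200 hectares = 3.22 × 10^8 m²
ΔV = Sy × A × Δh = 0.21 × 3.22 × 10^8 m² × 10.7 m = 7.235 × 10^8 m³
ΔV = 7.235 × 10^8 m³ = 723.5 GL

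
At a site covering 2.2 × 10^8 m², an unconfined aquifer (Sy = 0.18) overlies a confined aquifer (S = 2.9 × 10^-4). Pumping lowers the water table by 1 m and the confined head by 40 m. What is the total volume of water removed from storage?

ΔV ≈ 4.22 × 10^7 m³

Unconfined: ΔV_u = Sy × A × Δh_u = 0.18 × 2.2 × 10^8 × 1 = 3.96 × 10^7 m³
Confined: ΔV_c = S × A × Δh_c = 2.9 × 10^-4 × 2.2 × 10^8 × 40 = 2.552 × 10^6 m³
Total ΔV = 3.96 × 10^7 + 2.552 × 10^6 = 4.215 × 10^7 m³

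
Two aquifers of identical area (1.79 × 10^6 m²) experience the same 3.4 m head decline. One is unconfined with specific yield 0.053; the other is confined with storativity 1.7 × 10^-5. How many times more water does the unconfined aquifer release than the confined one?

Unconfined: ΔV_u = Sy × A × Δh = 0.053 × 1.79 × 10^6 × 3.4 = 3.226 × 10^5 m³
Confined: ΔV_c = S × A × Δh = 1.7 × 10^-5 × 1.79 × 10^6 × 3.4 = 103.5 m³
Ratio = ΔV_u / ΔV_c = Sy / S = 0.053 / 1.7 × 10^-5 = 3118

ΔV_u / ΔV_c ≈ 3120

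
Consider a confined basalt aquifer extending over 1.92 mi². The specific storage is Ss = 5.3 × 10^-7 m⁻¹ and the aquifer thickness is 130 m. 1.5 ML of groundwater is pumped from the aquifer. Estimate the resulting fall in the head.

Δh ≈ 4.38 m

S = Ss × b = 5.3 × 10^-7 m⁻¹ × 130 m = 6.89 × 10^-5
A = 1.92 mi² = 4.973 × 10^6 m²
ΔV = 1.5 ML = 1500 m³
Δh = ΔV / (S × A) = 1500 m³ / (6.89 × 10^-5 × 4.973 × 10^6 m²) = 4.378 m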